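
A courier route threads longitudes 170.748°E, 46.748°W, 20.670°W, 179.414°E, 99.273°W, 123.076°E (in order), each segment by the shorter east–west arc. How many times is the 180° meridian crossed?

4

Leg 1: +170.748° → -46.748°, shortest Δλ = 142.504° (east) — crosses 180°.
Leg 2: -46.748° → -20.670°, shortest Δλ = 26.078° (east) — does not cross 180°.
Leg 3: -20.670° → +179.414°, shortest Δλ = -159.916° (west) — crosses 180°.
Leg 4: +179.414° → -99.273°, shortest Δλ = 81.313° (east) — crosses 180°.
Leg 5: -99.273° → +123.076°, shortest Δλ = -137.651° (west) — crosses 180°.
Total crossings: 4.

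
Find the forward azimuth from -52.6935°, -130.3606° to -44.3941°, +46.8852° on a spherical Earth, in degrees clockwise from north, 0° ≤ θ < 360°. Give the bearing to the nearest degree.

178°

Δλ = 46.8852 − -130.3606 = 177.2458°.
θ = atan2( sin Δλ · cos φ₂ , cos φ₁ · sin φ₂ − sin φ₁ · cos φ₂ · cos Δλ )
  = atan2(0.03433, -0.99170) = 178.017° → normalised to [0°, 360°): 178.017°.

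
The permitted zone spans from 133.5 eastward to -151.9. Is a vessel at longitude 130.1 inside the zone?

Band width going east from +133.5° to -151.9°: ((-151.9 − 133.5) mod 360) = 74.6°.
Offset of +130.1° east of the west edge: ((130.1 − 133.5) mod 360) = 356.6°.
356.6° > 74.6° ⇒ outside.

No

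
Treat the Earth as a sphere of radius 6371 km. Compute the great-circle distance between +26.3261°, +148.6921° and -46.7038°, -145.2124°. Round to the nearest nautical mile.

5657 nmi

Δλ = -145.2124 − 148.6921 = -293.9045°; wrapped into (−180°, 180°]: 66.0955°.
Δφ = -46.7038 − 26.3261 = -73.0299°.
a = sin²(Δφ/2) + cos φ₁ · cos φ₂ · sin²(Δλ/2) = 0.536855.
c = 2·atan2(√a, √(1−a)) = 1.64457 rad → d = 6371·c ≈ 10477.58 km ≈ 5657.44 nmi.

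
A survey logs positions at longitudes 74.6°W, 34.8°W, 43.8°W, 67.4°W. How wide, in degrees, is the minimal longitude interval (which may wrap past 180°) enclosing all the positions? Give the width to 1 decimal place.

Sort the longitudes: -74.6°, -67.4°, -43.8°, -34.8°.
Eastward gaps between consecutive values (wrapping around): 7.2°, 23.6°, 9.0°, 320.2°.
Largest gap = 320.2° ⇒ minimal covering band is its complement: 360° − 320.2° = 39.8°.
Band runs from -74.6° eastward to -34.8°.

39.8°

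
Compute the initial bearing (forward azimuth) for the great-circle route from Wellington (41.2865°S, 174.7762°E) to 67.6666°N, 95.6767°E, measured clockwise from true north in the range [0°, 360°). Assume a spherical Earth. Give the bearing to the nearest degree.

Δλ = 95.6767 − 174.7762 = -79.0995°.
θ = atan2( sin Δλ · cos φ₂ , cos φ₁ · sin φ₂ − sin φ₁ · cos φ₂ · cos Δλ )
  = atan2(-0.37314, 0.74247) = -26.683° → normalised to [0°, 360°): 333.317°.

333°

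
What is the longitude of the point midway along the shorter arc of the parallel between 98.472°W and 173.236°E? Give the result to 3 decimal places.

Signed shortest Δλ from -98.472° to +173.236° is -88.292°.
Midpoint longitude = -98.472° + (-88.292°)/2 = -98.472° − 44.146° = -142.618°.
(The naïve average (-98.472 + +173.236)/2 = 37.382° is on the wrong side of the globe.)

142.618°W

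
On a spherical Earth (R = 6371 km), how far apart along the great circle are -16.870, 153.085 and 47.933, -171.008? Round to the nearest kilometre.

Δλ = -171.008 − 153.085 = -324.093°; wrapped into (−180°, 180°]: 35.907°.
Δφ = 47.933 − -16.870 = 64.803°.
a = sin²(Δφ/2) + cos φ₁ · cos φ₂ · sin²(Δλ/2) = 0.348054.
c = 2·atan2(√a, √(1−a)) = 1.26202 rad → d = 6371·c ≈ 8040.34 km.

8040 km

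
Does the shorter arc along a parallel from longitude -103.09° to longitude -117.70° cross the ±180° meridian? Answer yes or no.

Signed shortest Δλ = ((-117.70 − -103.09 + 180) mod 360) − 180 = -14.61°.
Going west by 14.61° from -103.09° reaches -117.70° without touching 180°.

No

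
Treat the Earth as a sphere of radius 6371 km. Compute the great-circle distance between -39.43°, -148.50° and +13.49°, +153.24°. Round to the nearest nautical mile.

4545 nmi

Δλ = 153.24 − -148.50 = 301.74°; wrapped into (−180°, 180°]: -58.26°.
Δφ = 13.49 − -39.43 = 52.92°.
a = sin²(Δφ/2) + cos φ₁ · cos φ₂ · sin²(Δλ/2) = 0.376519.
c = 2·atan2(√a, √(1−a)) = 1.32125 rad → d = 6371·c ≈ 8417.70 km ≈ 4545.20 nmi.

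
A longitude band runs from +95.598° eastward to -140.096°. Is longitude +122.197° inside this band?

Yes

Band width going east from +95.598° to -140.096°: ((-140.096 − 95.598) mod 360) = 124.306°.
Offset of +122.197° east of the west edge: ((122.197 − 95.598) mod 360) = 26.599°.
26.599° ≤ 124.306° ⇒ inside.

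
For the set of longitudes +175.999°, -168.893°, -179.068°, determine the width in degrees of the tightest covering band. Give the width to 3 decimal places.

Sort the longitudes: -179.068°, -168.893°, +175.999°.
Eastward gaps between consecutive values (wrapping around): 10.175°, 344.892°, 4.933°.
Largest gap = 344.892° ⇒ minimal covering band is its complement: 360° − 344.892° = 15.108°.
Band runs from +175.999° eastward to -168.893°, crossing the antimeridian.

15.108°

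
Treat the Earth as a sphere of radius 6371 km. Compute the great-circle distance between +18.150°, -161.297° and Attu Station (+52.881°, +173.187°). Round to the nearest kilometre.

Δλ = 173.187 − -161.297 = 334.484°; wrapped into (−180°, 180°]: -25.516°.
Δφ = 52.881 − 18.150 = 34.731°.
a = sin²(Δφ/2) + cos φ₁ · cos φ₂ · sin²(Δλ/2) = 0.117048.
c = 2·atan2(√a, √(1−a)) = 0.69835 rad → d = 6371·c ≈ 4449.18 km.

4449 km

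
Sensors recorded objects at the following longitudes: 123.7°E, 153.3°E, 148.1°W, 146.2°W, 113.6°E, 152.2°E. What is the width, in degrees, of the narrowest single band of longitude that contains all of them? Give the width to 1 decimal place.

100.2°

Sort the longitudes: -148.1°, -146.2°, +113.6°, +123.7°, +152.2°, +153.3°.
Eastward gaps between consecutive values (wrapping around): 1.9°, 259.8°, 10.1°, 28.5°, 1.1°, 58.6°.
Largest gap = 259.8° ⇒ minimal covering band is its complement: 360° − 259.8° = 100.2°.
Band runs from +113.6° eastward to -146.2°, crossing the antimeridian.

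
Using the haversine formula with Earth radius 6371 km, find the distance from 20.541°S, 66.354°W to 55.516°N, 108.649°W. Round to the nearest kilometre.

Δλ = -108.649 − -66.354 = -42.295°.
Δφ = 55.516 − -20.541 = 76.057°.
a = sin²(Δφ/2) + cos φ₁ · cos φ₂ · sin²(Δλ/2) = 0.448527.
c = 2·atan2(√a, √(1−a)) = 1.46767 rad → d = 6371·c ≈ 9350.51 km.

9351 km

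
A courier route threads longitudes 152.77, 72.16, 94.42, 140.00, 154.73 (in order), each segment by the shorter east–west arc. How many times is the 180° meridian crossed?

0

Leg 1: +152.77° → +72.16°, shortest Δλ = -80.61° (west) — does not cross 180°.
Leg 2: +72.16° → +94.42°, shortest Δλ = 22.26° (east) — does not cross 180°.
Leg 3: +94.42° → +140.00°, shortest Δλ = 45.58° (east) — does not cross 180°.
Leg 4: +140.00° → +154.73°, shortest Δλ = 14.73° (east) — does not cross 180°.
Total crossings: 0.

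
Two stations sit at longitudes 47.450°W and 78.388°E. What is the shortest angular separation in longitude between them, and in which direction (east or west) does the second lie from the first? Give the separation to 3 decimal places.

125.838° east

Raw difference: 78.388 − -47.450 = 125.838°.
Normalise into (−180°, 180°]: 125.838° stays 125.838°.
Positive ⇒ the second point lies to the east; separation 125.838°.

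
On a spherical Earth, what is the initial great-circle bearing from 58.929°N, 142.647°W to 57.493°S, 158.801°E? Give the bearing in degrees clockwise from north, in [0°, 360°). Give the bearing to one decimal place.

Δλ = 158.801 − -142.647 = 301.448°; wrapped into (−180°, 180°]: -58.552°.
θ = atan2( sin Δλ · cos φ₂ , cos φ₁ · sin φ₂ − sin φ₁ · cos φ₂ · cos Δλ )
  = atan2(-0.45847, -0.67539) = -145.831° → normalised to [0°, 360°): 214.169°.

214.2°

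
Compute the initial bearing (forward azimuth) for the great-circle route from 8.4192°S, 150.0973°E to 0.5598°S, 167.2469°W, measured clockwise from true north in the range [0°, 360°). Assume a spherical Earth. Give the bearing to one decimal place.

Δλ = -167.2469 − 150.0973 = -317.3442°; wrapped into (−180°, 180°]: 42.6558°.
θ = atan2( sin Δλ · cos φ₂ , cos φ₁ · sin φ₂ − sin φ₁ · cos φ₂ · cos Δλ )
  = atan2(0.67756, 0.09801) = 81.769° → normalised to [0°, 360°): 81.769°.

81.8°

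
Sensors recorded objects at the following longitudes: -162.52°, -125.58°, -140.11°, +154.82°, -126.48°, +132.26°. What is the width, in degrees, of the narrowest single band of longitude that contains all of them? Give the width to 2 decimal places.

Sort the longitudes: -162.52°, -140.11°, -126.48°, -125.58°, +132.26°, +154.82°.
Eastward gaps between consecutive values (wrapping around): 22.41°, 13.63°, 0.90°, 257.84°, 22.56°, 42.66°.
Largest gap = 257.84° ⇒ minimal covering band is its complement: 360° − 257.84° = 102.16°.
Band runs from +132.26° eastward to -125.58°, crossing the antimeridian.

102.16°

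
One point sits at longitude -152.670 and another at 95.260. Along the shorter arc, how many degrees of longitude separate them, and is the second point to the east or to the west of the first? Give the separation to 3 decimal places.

Raw difference: 95.260 − -152.670 = 247.93°.
Normalise into (−180°, 180°]: 247.93° − 360° = -112.07°.
Negative ⇒ the second point lies to the west; separation 112.070°.

112.070° west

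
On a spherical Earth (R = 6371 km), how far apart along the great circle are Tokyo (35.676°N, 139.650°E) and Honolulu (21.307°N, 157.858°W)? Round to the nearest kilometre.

Δλ = -157.858 − 139.650 = -297.508°; wrapped into (−180°, 180°]: 62.492°.
Δφ = 21.307 − 35.676 = -14.369°.
a = sin²(Δφ/2) + cos φ₁ · cos φ₂ · sin²(Δλ/2) = 0.219269.
c = 2·atan2(√a, √(1−a)) = 0.97465 rad → d = 6371·c ≈ 6209.47 km.

6209 km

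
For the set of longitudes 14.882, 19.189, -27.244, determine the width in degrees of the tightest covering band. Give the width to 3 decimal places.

46.433°

Sort the longitudes: -27.244°, +14.882°, +19.189°.
Eastward gaps between consecutive values (wrapping around): 42.126°, 4.307°, 313.567°.
Largest gap = 313.567° ⇒ minimal covering band is its complement: 360° − 313.567° = 46.433°.
Band runs from -27.244° eastward to +19.189°.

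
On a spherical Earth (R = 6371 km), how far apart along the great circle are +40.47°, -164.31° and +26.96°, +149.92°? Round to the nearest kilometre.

4436 km

Δλ = 149.92 − -164.31 = 314.23°; wrapped into (−180°, 180°]: -45.77°.
Δφ = 26.96 − 40.47 = -13.51°.
a = sin²(Δφ/2) + cos φ₁ · cos φ₂ · sin²(Δλ/2) = 0.116380.
c = 2·atan2(√a, √(1−a)) = 0.69627 rad → d = 6371·c ≈ 4435.93 km.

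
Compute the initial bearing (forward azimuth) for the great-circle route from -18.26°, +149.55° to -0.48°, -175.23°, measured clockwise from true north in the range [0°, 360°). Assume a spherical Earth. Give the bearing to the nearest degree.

Δλ = -175.23 − 149.55 = -324.78°; wrapped into (−180°, 180°]: 35.22°.
θ = atan2( sin Δλ · cos φ₂ , cos φ₁ · sin φ₂ − sin φ₁ · cos φ₂ · cos Δλ )
  = atan2(0.57670, 0.24801) = 66.730° → normalised to [0°, 360°): 66.730°.

67°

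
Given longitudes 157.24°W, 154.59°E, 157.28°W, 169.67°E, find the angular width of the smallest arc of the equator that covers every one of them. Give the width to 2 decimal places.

48.17°

Sort the longitudes: -157.28°, -157.24°, +154.59°, +169.67°.
Eastward gaps between consecutive values (wrapping around): 0.04°, 311.83°, 15.08°, 33.05°.
Largest gap = 311.83° ⇒ minimal covering band is its complement: 360° − 311.83° = 48.17°.
Band runs from +154.59° eastward to -157.24°, crossing the antimeridian.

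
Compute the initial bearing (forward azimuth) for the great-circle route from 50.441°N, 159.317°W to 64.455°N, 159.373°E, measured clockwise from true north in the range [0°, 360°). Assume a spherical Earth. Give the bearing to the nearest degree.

319°

Δλ = 159.373 − -159.317 = 318.690°; wrapped into (−180°, 180°]: -41.310°.
θ = atan2( sin Δλ · cos φ₂ , cos φ₁ · sin φ₂ − sin φ₁ · cos φ₂ · cos Δλ )
  = atan2(-0.28466, 0.32489) = -41.224° → normalised to [0°, 360°): 318.776°.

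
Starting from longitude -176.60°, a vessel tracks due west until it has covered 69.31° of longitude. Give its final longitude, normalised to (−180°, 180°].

Start at -176.60°; shift −69.31° → -245.91°.
-245.91° lies outside (−180°, 180°]; add 360° → +114.09°.

+114.09°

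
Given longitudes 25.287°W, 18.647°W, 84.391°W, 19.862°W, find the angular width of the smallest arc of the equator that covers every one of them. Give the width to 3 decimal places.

Sort the longitudes: -84.391°, -25.287°, -19.862°, -18.647°.
Eastward gaps between consecutive values (wrapping around): 59.104°, 5.425°, 1.215°, 294.256°.
Largest gap = 294.256° ⇒ minimal covering band is its complement: 360° − 294.256° = 65.744°.
Band runs from -84.391° eastward to -18.647°.

65.744°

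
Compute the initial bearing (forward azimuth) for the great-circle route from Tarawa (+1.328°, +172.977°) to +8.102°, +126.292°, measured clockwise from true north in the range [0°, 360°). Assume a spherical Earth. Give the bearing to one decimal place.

279.9°

Δλ = 126.292 − 172.977 = -46.685°.
θ = atan2( sin Δλ · cos φ₂ , cos φ₁ · sin φ₂ − sin φ₁ · cos φ₂ · cos Δλ )
  = atan2(-0.72033, 0.12516) = -80.143° → normalised to [0°, 360°): 279.857°.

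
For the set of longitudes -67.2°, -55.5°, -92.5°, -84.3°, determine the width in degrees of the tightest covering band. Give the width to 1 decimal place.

37.0°

Sort the longitudes: -92.5°, -84.3°, -67.2°, -55.5°.
Eastward gaps between consecutive values (wrapping around): 8.2°, 17.1°, 11.7°, 323.0°.
Largest gap = 323.0° ⇒ minimal covering band is its complement: 360° − 323.0° = 37.0°.
Band runs from -92.5° eastward to -55.5°.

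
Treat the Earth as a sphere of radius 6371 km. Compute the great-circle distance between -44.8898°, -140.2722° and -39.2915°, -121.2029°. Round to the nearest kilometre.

1687 km

Δλ = -121.2029 − -140.2722 = 19.0693°.
Δφ = -39.2915 − -44.8898 = 5.5983°.
a = sin²(Δφ/2) + cos φ₁ · cos φ₂ · sin²(Δλ/2) = 0.017429.
c = 2·atan2(√a, √(1−a)) = 0.26481 rad → d = 6371·c ≈ 1687.12 km.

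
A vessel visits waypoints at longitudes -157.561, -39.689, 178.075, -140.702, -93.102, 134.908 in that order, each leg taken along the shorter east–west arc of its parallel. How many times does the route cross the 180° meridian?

Leg 1: -157.561° → -39.689°, shortest Δλ = 117.872° (east) — does not cross 180°.
Leg 2: -39.689° → +178.075°, shortest Δλ = -142.236° (west) — crosses 180°.
Leg 3: +178.075° → -140.702°, shortest Δλ = 41.223° (east) — crosses 180°.
Leg 4: -140.702° → -93.102°, shortest Δλ = 47.6° (east) — does not cross 180°.
Leg 5: -93.102° → +134.908°, shortest Δλ = -131.99° (west) — crosses 180°.
Total crossings: 3.

3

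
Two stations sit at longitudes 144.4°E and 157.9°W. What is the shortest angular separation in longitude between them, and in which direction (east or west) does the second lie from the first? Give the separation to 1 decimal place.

Raw difference: -157.9 − 144.4 = -302.3°.
Normalise into (−180°, 180°]: -302.3° + 360° = 57.7°.
Positive ⇒ the second point lies to the east; separation 57.7°.

57.7° east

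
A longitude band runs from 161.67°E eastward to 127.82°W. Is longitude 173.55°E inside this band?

Band width going east from +161.67° to -127.82°: ((-127.82 − 161.67) mod 360) = 70.51°.
Offset of +173.55° east of the west edge: ((173.55 − 161.67) mod 360) = 11.88°.
11.88° ≤ 70.51° ⇒ inside.

Yes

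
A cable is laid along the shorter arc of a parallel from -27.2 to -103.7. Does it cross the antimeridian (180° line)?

Signed shortest Δλ = ((-103.7 − -27.2 + 180) mod 360) − 180 = -76.5°.
Going west by 76.5° from -27.2° reaches -103.7° without touching 180°.

No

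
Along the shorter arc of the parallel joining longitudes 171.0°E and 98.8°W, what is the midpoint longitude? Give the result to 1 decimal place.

143.9°W

Signed shortest Δλ from +171.0° to -98.8° is +90.2°.
Midpoint longitude = +171.0° + (+90.2°)/2 = +171.0° + 45.1° = +216.1°.
Normalise into (−180°, 180°]: -143.9°.
(The naïve average (+171.0 + -98.8)/2 = 36.1° is on the wrong side of the globe.)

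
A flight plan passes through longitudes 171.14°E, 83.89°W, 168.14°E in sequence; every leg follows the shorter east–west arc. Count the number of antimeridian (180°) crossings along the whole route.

Leg 1: +171.14° → -83.89°, shortest Δλ = 104.97° (east) — crosses 180°.
Leg 2: -83.89° → +168.14°, shortest Δλ = -107.97° (west) — crosses 180°.
Total crossings: 2.

2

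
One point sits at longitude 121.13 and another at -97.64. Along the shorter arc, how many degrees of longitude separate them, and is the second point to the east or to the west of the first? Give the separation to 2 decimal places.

Raw difference: -97.64 − 121.13 = -218.77°.
Normalise into (−180°, 180°]: -218.77° + 360° = 141.23°.
Positive ⇒ the second point lies to the east; separation 141.23°.

141.23° east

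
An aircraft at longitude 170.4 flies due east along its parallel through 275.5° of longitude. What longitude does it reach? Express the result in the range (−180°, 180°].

Start at +170.4°; shift +275.5° → +445.9°.
+445.9° lies outside (−180°, 180°]; subtract 360° → +85.9°.

+85.9°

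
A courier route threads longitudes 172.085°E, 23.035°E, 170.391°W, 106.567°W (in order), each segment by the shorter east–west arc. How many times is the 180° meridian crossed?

1

Leg 1: +172.085° → +23.035°, shortest Δλ = -149.05° (west) — does not cross 180°.
Leg 2: +23.035° → -170.391°, shortest Δλ = 166.574° (east) — crosses 180°.
Leg 3: -170.391° → -106.567°, shortest Δλ = 63.824° (east) — does not cross 180°.
Total crossings: 1.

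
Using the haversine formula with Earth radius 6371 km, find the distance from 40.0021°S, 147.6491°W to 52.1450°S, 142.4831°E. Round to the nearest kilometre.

Δλ = 142.4831 − -147.6491 = 290.1322°; wrapped into (−180°, 180°]: -69.8678°.
Δφ = -52.1450 − -40.0021 = -12.1429°.
a = sin²(Δφ/2) + cos φ₁ · cos φ₂ · sin²(Δλ/2) = 0.165329.
c = 2·atan2(√a, √(1−a)) = 0.83747 rad → d = 6371·c ≈ 5335.55 km.

5336 km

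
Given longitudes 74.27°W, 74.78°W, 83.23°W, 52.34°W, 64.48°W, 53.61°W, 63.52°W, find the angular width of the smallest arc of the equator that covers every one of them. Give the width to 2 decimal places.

Sort the longitudes: -83.23°, -74.78°, -74.27°, -64.48°, -63.52°, -53.61°, -52.34°.
Eastward gaps between consecutive values (wrapping around): 8.45°, 0.51°, 9.79°, 0.96°, 9.91°, 1.27°, 329.11°.
Largest gap = 329.11° ⇒ minimal covering band is its complement: 360° − 329.11° = 30.89°.
Band runs from -83.23° eastward to -52.34°.

30.89°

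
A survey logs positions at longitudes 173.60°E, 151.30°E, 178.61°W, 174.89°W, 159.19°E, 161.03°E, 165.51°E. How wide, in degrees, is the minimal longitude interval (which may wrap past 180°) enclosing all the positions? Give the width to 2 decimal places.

Sort the longitudes: -178.61°, -174.89°, +151.30°, +159.19°, +161.03°, +165.51°, +173.60°.
Eastward gaps between consecutive values (wrapping around): 3.72°, 326.19°, 7.89°, 1.84°, 4.48°, 8.09°, 7.79°.
Largest gap = 326.19° ⇒ minimal covering band is its complement: 360° − 326.19° = 33.81°.
Band runs from +151.30° eastward to -174.89°, crossing the antimeridian.

33.81°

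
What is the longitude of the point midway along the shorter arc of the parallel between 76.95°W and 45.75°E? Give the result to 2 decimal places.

Signed shortest Δλ from -76.95° to +45.75° is +122.70°.
Midpoint longitude = -76.95° + (+122.70°)/2 = -76.95° + 61.35° = -15.60°.

15.60°W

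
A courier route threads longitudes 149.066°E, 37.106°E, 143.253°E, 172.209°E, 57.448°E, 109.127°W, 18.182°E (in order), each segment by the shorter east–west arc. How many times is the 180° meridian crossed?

Leg 1: +149.066° → +37.106°, shortest Δλ = -111.96° (west) — does not cross 180°.
Leg 2: +37.106° → +143.253°, shortest Δλ = 106.147° (east) — does not cross 180°.
Leg 3: +143.253° → +172.209°, shortest Δλ = 28.956° (east) — does not cross 180°.
Leg 4: +172.209° → +57.448°, shortest Δλ = -114.761° (west) — does not cross 180°.
Leg 5: +57.448° → -109.127°, shortest Δλ = -166.575° (west) — does not cross 180°.
Leg 6: -109.127° → +18.182°, shortest Δλ = 127.309° (east) — does not cross 180°.
Total crossings: 0.

0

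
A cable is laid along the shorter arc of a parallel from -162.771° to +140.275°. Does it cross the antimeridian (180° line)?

Yes

Naïve |140.275 − -162.771| = 303.046° > 180°, so the shorter arc goes the other way round — across 180°.
Signed shortest Δλ = ((140.275 − -162.771 + 180) mod 360) − 180 = -56.954°.
Going west by 56.954° from -162.771° passes through 180° before reaching +140.275°.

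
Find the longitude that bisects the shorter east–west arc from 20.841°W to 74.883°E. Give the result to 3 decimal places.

Signed shortest Δλ from -20.841° to +74.883° is +95.724°.
Midpoint longitude = -20.841° + (+95.724°)/2 = -20.841° + 47.862° = +27.021°.

27.021°E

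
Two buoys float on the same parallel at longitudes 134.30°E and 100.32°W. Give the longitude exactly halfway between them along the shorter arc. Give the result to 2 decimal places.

Signed shortest Δλ from +134.30° to -100.32° is +125.38°.
Midpoint longitude = +134.30° + (+125.38°)/2 = +134.30° + 62.69° = +196.99°.
Normalise into (−180°, 180°]: -163.01°.
(The naïve average (+134.30 + -100.32)/2 = 16.99° is on the wrong side of the globe.)

163.01°W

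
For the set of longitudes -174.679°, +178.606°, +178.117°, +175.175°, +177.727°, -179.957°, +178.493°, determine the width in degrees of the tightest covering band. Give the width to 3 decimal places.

Sort the longitudes: -179.957°, -174.679°, +175.175°, +177.727°, +178.117°, +178.493°, +178.606°.
Eastward gaps between consecutive values (wrapping around): 5.278°, 349.854°, 2.552°, 0.390°, 0.376°, 0.113°, 1.437°.
Largest gap = 349.854° ⇒ minimal covering band is its complement: 360° − 349.854° = 10.146°.
Band runs from +175.175° eastward to -174.679°, crossing the antimeridian.

10.146°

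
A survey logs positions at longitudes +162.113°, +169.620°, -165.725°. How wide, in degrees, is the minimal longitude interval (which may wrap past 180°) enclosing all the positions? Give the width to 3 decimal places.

32.162°

Sort the longitudes: -165.725°, +162.113°, +169.620°.
Eastward gaps between consecutive values (wrapping around): 327.838°, 7.507°, 24.655°.
Largest gap = 327.838° ⇒ minimal covering band is its complement: 360° − 327.838° = 32.162°.
Band runs from +162.113° eastward to -165.725°, crossing the antimeridian.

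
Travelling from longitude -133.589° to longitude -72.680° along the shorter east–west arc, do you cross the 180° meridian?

Signed shortest Δλ = ((-72.680 − -133.589 + 180) mod 360) − 180 = 60.909°.
Going east by 60.909° from -133.589° reaches -72.680° without touching 180°.

No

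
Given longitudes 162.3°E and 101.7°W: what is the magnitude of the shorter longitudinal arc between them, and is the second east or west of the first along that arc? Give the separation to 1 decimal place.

96.0° east

Raw difference: -101.7 − 162.3 = -264.0°.
Normalise into (−180°, 180°]: -264.0° + 360° = 96.0°.
Positive ⇒ the second point lies to the east; separation 96.0°.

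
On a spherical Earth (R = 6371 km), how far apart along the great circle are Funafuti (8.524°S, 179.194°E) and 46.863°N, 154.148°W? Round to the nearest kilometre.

Δλ = -154.148 − 179.194 = -333.342°; wrapped into (−180°, 180°]: 26.658°.
Δφ = 46.863 − -8.524 = 55.387°.
a = sin²(Δφ/2) + cos φ₁ · cos φ₂ · sin²(Δλ/2) = 0.251924.
c = 2·atan2(√a, √(1−a)) = 1.05164 rad → d = 6371·c ≈ 6699.97 km.

6700 km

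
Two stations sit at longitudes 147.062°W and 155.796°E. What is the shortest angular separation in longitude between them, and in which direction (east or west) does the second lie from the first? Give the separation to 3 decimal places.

Raw difference: 155.796 − -147.062 = 302.858°.
Normalise into (−180°, 180°]: 302.858° − 360° = -57.142°.
Negative ⇒ the second point lies to the west; separation 57.142°.

57.142° west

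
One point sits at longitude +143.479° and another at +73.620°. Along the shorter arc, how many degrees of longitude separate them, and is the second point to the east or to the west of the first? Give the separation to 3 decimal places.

Raw difference: 73.620 − 143.479 = -69.859°.
Normalise into (−180°, 180°]: -69.859° stays -69.859°.
Negative ⇒ the second point lies to the west; separation 69.859°.

69.859° west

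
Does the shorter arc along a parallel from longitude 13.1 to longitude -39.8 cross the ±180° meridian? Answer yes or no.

Signed shortest Δλ = ((-39.8 − 13.1 + 180) mod 360) − 180 = -52.9°.
Going west by 52.9° from +13.1° reaches -39.8° without touching 180°.

No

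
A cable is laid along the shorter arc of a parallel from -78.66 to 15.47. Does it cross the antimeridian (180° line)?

No

Signed shortest Δλ = ((15.47 − -78.66 + 180) mod 360) − 180 = 94.13°.
Going east by 94.13° from -78.66° reaches +15.47° without touching 180°.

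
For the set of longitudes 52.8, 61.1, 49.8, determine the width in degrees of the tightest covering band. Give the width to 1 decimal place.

Sort the longitudes: +49.8°, +52.8°, +61.1°.
Eastward gaps between consecutive values (wrapping around): 3.0°, 8.3°, 348.7°.
Largest gap = 348.7° ⇒ minimal covering band is its complement: 360° − 348.7° = 11.3°.
Band runs from +49.8° eastward to +61.1°.

11.3°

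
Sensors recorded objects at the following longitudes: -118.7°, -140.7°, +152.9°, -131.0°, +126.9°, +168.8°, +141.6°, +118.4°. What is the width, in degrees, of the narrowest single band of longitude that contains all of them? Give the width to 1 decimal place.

Sort the longitudes: -140.7°, -131.0°, -118.7°, +118.4°, +126.9°, +141.6°, +152.9°, +168.8°.
Eastward gaps between consecutive values (wrapping around): 9.7°, 12.3°, 237.1°, 8.5°, 14.7°, 11.3°, 15.9°, 50.5°.
Largest gap = 237.1° ⇒ minimal covering band is its complement: 360° − 237.1° = 122.9°.
Band runs from +118.4° eastward to -118.7°, crossing the antimeridian.

122.9°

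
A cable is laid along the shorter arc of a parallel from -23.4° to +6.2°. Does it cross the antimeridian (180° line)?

No

Signed shortest Δλ = ((6.2 − -23.4 + 180) mod 360) − 180 = 29.6°.
Going east by 29.6° from -23.4° reaches +6.2° without touching 180°.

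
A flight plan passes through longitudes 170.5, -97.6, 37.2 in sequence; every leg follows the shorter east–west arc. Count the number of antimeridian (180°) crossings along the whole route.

1

Leg 1: +170.5° → -97.6°, shortest Δλ = 91.9° (east) — crosses 180°.
Leg 2: -97.6° → +37.2°, shortest Δλ = 134.8° (east) — does not cross 180°.
Total crossings: 1.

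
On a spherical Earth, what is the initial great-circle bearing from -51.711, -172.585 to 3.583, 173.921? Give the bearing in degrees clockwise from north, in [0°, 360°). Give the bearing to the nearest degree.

344°

Δλ = 173.921 − -172.585 = 346.506°; wrapped into (−180°, 180°]: -13.494°.
θ = atan2( sin Δλ · cos φ₂ , cos φ₁ · sin φ₂ − sin φ₁ · cos φ₂ · cos Δλ )
  = atan2(-0.23289, 0.80046) = -16.222° → normalised to [0°, 360°): 343.778°.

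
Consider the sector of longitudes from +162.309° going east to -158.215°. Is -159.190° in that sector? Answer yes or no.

Band width going east from +162.309° to -158.215°: ((-158.215 − 162.309) mod 360) = 39.476°.
Offset of -159.190° east of the west edge: ((-159.190 − 162.309) mod 360) = 38.501°.
38.501° ≤ 39.476° ⇒ inside.

Yes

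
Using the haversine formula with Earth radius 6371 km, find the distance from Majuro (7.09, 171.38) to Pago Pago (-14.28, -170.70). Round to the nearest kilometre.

3091 km

Δλ = -170.70 − 171.38 = -342.08°; wrapped into (−180°, 180°]: 17.92°.
Δφ = -14.28 − 7.09 = -21.37°.
a = sin²(Δφ/2) + cos φ₁ · cos φ₂ · sin²(Δλ/2) = 0.057704.
c = 2·atan2(√a, √(1−a)) = 0.48518 rad → d = 6371·c ≈ 3091.06 km.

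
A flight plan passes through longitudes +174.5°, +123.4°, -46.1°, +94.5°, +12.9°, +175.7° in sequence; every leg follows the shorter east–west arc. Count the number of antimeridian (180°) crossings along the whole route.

0

Leg 1: +174.5° → +123.4°, shortest Δλ = -51.1° (west) — does not cross 180°.
Leg 2: +123.4° → -46.1°, shortest Δλ = -169.5° (west) — does not cross 180°.
Leg 3: -46.1° → +94.5°, shortest Δλ = 140.6° (east) — does not cross 180°.
Leg 4: +94.5° → +12.9°, shortest Δλ = -81.6° (west) — does not cross 180°.
Leg 5: +12.9° → +175.7°, shortest Δλ = 162.8° (east) — does not cross 180°.
Total crossings: 0.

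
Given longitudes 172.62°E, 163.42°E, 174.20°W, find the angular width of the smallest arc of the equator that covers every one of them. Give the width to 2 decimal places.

22.38°

Sort the longitudes: -174.20°, +163.42°, +172.62°.
Eastward gaps between consecutive values (wrapping around): 337.62°, 9.20°, 13.18°.
Largest gap = 337.62° ⇒ minimal covering band is its complement: 360° − 337.62° = 22.38°.
Band runs from +163.42° eastward to -174.20°, crossing the antimeridian.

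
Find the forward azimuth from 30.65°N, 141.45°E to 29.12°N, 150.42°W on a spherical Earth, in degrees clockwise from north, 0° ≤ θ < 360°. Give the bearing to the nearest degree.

73°

Δλ = -150.42 − 141.45 = -291.87°; wrapped into (−180°, 180°]: 68.13°.
θ = atan2( sin Δλ · cos φ₂ , cos φ₁ · sin φ₂ − sin φ₁ · cos φ₂ · cos Δλ )
  = atan2(0.81073, 0.25276) = 72.684° → normalised to [0°, 360°): 72.684°.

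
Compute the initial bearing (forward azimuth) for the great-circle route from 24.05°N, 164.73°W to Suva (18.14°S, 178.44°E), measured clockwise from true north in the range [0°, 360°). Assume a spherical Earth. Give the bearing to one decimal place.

Δλ = 178.44 − -164.73 = 343.17°; wrapped into (−180°, 180°]: -16.83°.
θ = atan2( sin Δλ · cos φ₂ , cos φ₁ · sin φ₂ − sin φ₁ · cos φ₂ · cos Δλ )
  = atan2(-0.27514, -0.65500) = -157.215° → normalised to [0°, 360°): 202.785°.

202.8°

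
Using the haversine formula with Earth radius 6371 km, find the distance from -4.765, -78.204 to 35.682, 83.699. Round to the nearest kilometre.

16109 km

Δλ = 83.699 − -78.204 = 161.903°.
Δφ = 35.682 − -4.765 = 40.447°.
a = sin²(Δφ/2) + cos φ₁ · cos φ₂ · sin²(Δλ/2) = 0.908935.
c = 2·atan2(√a, √(1−a)) = 2.52850 rad → d = 6371·c ≈ 16109.05 km.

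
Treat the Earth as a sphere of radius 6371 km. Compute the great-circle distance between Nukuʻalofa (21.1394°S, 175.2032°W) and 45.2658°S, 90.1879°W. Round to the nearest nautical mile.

Δλ = -90.1879 − -175.2032 = 85.0153°.
Δφ = -45.2658 − -21.1394 = -24.1264°.
a = sin²(Δφ/2) + cos φ₁ · cos φ₂ · sin²(Δλ/2) = 0.343385.
c = 2·atan2(√a, √(1−a)) = 1.25220 rad → d = 6371·c ≈ 7977.80 km ≈ 4307.67 nmi.

4308 nmi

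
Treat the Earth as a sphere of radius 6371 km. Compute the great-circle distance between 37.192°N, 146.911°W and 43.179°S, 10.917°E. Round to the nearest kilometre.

Δλ = 10.917 − -146.911 = 157.828°.
Δφ = -43.179 − 37.192 = -80.371°.
a = sin²(Δφ/2) + cos φ₁ · cos φ₂ · sin²(Δλ/2) = 0.975795.
c = 2·atan2(√a, √(1−a)) = 2.82917 rad → d = 6371·c ≈ 18024.62 km.

18025 km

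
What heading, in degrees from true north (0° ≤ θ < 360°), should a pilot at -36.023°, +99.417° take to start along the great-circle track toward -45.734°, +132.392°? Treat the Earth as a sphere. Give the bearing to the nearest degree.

122°

Δλ = 132.392 − 99.417 = 32.975°.
θ = atan2( sin Δλ · cos φ₂ , cos φ₁ · sin φ₂ − sin φ₁ · cos φ₂ · cos Δλ )
  = atan2(0.37990, -0.23481) = 121.719° → normalised to [0°, 360°): 121.719°.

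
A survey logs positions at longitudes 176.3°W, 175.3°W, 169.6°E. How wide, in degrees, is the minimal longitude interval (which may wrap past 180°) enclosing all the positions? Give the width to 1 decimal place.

15.1°

Sort the longitudes: -176.3°, -175.3°, +169.6°.
Eastward gaps between consecutive values (wrapping around): 1.0°, 344.9°, 14.1°.
Largest gap = 344.9° ⇒ minimal covering band is its complement: 360° − 344.9° = 15.1°.
Band runs from +169.6° eastward to -175.3°, crossing the antimeridian.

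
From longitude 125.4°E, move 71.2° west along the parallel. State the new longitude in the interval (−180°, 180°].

Start at +125.4°; shift −71.2° → +54.2°.
+54.2° already lies in (−180°, 180°].

54.2°E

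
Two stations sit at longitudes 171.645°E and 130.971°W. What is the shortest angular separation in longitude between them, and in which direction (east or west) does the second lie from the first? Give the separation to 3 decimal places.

Raw difference: -130.971 − 171.645 = -302.616°.
Normalise into (−180°, 180°]: -302.616° + 360° = 57.384°.
Positive ⇒ the second point lies to the east; separation 57.384°.

57.384° east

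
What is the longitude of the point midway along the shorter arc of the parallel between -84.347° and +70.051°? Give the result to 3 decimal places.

-7.148°

Signed shortest Δλ from -84.347° to +70.051° is +154.398°.
Midpoint longitude = -84.347° + (+154.398°)/2 = -84.347° + 77.199° = -7.148°.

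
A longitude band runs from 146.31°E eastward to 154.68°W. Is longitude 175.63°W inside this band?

Yes

Band width going east from +146.31° to -154.68°: ((-154.68 − 146.31) mod 360) = 59.01°.
Offset of -175.63° east of the west edge: ((-175.63 − 146.31) mod 360) = 38.06°.
38.06° ≤ 59.01° ⇒ inside.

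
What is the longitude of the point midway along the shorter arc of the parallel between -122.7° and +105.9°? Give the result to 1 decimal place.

+171.6°

Signed shortest Δλ from -122.7° to +105.9° is -131.4°.
Midpoint longitude = -122.7° + (-131.4°)/2 = -122.7° − 65.7° = -188.4°.
Normalise into (−180°, 180°]: +171.6°.
(The naïve average (-122.7 + +105.9)/2 = -8.4° is on the wrong side of the globe.)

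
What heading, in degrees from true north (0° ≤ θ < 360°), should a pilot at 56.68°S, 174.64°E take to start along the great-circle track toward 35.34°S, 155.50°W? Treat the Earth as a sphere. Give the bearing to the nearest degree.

56°

Δλ = -155.50 − 174.64 = -330.14°; wrapped into (−180°, 180°]: 29.86°.
θ = atan2( sin Δλ · cos φ₂ , cos φ₁ · sin φ₂ − sin φ₁ · cos φ₂ · cos Δλ )
  = atan2(0.40614, 0.27341) = 56.052° → normalised to [0°, 360°): 56.052°.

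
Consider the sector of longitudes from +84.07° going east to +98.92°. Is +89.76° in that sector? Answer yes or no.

Yes

Band width going east from +84.07° to +98.92°: ((98.92 − 84.07) mod 360) = 14.85°.
Offset of +89.76° east of the west edge: ((89.76 − 84.07) mod 360) = 5.69°.
5.69° ≤ 14.85° ⇒ inside.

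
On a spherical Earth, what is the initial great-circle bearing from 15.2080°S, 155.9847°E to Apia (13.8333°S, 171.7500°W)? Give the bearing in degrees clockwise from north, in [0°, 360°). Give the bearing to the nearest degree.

Δλ = -171.7500 − 155.9847 = -327.7347°; wrapped into (−180°, 180°]: 32.2653°.
θ = atan2( sin Δλ · cos φ₂ , cos φ₁ · sin φ₂ − sin φ₁ · cos φ₂ · cos Δλ )
  = atan2(0.51836, -0.01534) = 91.695° → normalised to [0°, 360°): 91.695°.

92°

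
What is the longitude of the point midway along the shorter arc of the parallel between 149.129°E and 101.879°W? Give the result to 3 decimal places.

156.375°W

Signed shortest Δλ from +149.129° to -101.879° is +108.992°.
Midpoint longitude = +149.129° + (+108.992°)/2 = +149.129° + 54.496° = +203.625°.
Normalise into (−180°, 180°]: -156.375°.
(The naïve average (+149.129 + -101.879)/2 = 23.625° is on the wrong side of the globe.)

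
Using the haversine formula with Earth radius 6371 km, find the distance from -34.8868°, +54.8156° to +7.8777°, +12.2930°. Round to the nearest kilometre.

Δλ = 12.2930 − 54.8156 = -42.5226°.
Δφ = 7.8777 − -34.8868 = 42.7645°.
a = sin²(Δφ/2) + cos φ₁ · cos φ₂ · sin²(Δλ/2) = 0.239770.
c = 2·atan2(√a, √(1−a)) = 1.02341 rad → d = 6371·c ≈ 6520.12 km.

6520 km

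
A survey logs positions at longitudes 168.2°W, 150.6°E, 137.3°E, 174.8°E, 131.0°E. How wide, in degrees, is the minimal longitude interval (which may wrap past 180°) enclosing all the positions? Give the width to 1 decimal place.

60.8°

Sort the longitudes: -168.2°, +131.0°, +137.3°, +150.6°, +174.8°.
Eastward gaps between consecutive values (wrapping around): 299.2°, 6.3°, 13.3°, 24.2°, 17.0°.
Largest gap = 299.2° ⇒ minimal covering band is its complement: 360° − 299.2° = 60.8°.
Band runs from +131.0° eastward to -168.2°, crossing the antimeridian.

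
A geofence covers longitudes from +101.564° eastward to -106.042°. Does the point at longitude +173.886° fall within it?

Yes

Band width going east from +101.564° to -106.042°: ((-106.042 − 101.564) mod 360) = 152.394°.
Offset of +173.886° east of the west edge: ((173.886 − 101.564) mod 360) = 72.322°.
72.322° ≤ 152.394° ⇒ inside.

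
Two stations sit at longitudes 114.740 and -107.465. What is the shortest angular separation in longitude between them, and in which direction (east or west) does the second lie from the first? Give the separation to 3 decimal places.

Raw difference: -107.465 − 114.740 = -222.205°.
Normalise into (−180°, 180°]: -222.205° + 360° = 137.795°.
Positive ⇒ the second point lies to the east; separation 137.795°.

137.795° east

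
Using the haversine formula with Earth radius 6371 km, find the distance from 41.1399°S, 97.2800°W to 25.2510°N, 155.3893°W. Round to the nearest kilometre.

9502 km

Δλ = -155.3893 − -97.2800 = -58.1093°.
Δφ = 25.2510 − -41.1399 = 66.3909°.
a = sin²(Δφ/2) + cos φ₁ · cos φ₂ · sin²(Δλ/2) = 0.460400.
c = 2·atan2(√a, √(1−a)) = 1.49151 rad → d = 6371·c ≈ 9502.44 km.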